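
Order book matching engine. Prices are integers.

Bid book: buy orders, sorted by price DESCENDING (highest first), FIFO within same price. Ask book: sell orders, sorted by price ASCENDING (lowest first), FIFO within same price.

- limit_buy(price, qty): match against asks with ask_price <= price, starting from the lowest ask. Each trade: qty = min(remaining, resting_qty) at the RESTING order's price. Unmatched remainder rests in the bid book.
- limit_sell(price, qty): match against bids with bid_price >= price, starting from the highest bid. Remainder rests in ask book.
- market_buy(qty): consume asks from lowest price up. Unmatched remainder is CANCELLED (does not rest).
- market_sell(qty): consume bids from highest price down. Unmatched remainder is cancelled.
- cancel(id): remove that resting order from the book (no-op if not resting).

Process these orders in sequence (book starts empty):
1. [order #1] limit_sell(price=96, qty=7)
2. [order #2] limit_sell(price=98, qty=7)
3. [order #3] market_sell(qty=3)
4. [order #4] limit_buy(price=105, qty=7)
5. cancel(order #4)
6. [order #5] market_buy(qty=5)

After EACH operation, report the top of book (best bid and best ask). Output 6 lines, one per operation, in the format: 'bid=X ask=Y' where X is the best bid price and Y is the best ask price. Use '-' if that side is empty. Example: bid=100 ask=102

After op 1 [order #1] limit_sell(price=96, qty=7): fills=none; bids=[-] asks=[#1:7@96]
After op 2 [order #2] limit_sell(price=98, qty=7): fills=none; bids=[-] asks=[#1:7@96 #2:7@98]
After op 3 [order #3] market_sell(qty=3): fills=none; bids=[-] asks=[#1:7@96 #2:7@98]
After op 4 [order #4] limit_buy(price=105, qty=7): fills=#4x#1:7@96; bids=[-] asks=[#2:7@98]
After op 5 cancel(order #4): fills=none; bids=[-] asks=[#2:7@98]
After op 6 [order #5] market_buy(qty=5): fills=#5x#2:5@98; bids=[-] asks=[#2:2@98]

Answer: bid=- ask=96
bid=- ask=96
bid=- ask=96
bid=- ask=98
bid=- ask=98
bid=- ask=98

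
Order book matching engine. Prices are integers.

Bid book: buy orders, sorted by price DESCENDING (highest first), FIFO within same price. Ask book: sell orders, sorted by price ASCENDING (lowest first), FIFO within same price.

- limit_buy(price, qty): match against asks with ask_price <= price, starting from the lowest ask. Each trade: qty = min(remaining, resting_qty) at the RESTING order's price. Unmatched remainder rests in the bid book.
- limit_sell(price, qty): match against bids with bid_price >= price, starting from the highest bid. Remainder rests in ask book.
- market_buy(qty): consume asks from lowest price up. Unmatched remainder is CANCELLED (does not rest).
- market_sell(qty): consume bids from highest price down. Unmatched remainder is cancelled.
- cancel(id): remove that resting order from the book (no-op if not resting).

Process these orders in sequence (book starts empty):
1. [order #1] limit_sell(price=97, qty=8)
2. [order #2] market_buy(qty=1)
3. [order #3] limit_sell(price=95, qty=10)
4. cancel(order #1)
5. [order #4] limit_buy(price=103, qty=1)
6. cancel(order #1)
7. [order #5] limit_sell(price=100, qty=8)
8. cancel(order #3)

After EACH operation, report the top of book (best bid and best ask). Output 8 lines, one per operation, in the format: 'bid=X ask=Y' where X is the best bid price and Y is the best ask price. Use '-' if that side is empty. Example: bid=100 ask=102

Answer: bid=- ask=97
bid=- ask=97
bid=- ask=95
bid=- ask=95
bid=- ask=95
bid=- ask=95
bid=- ask=95
bid=- ask=100

Derivation:
After op 1 [order #1] limit_sell(price=97, qty=8): fills=none; bids=[-] asks=[#1:8@97]
After op 2 [order #2] market_buy(qty=1): fills=#2x#1:1@97; bids=[-] asks=[#1:7@97]
After op 3 [order #3] limit_sell(price=95, qty=10): fills=none; bids=[-] asks=[#3:10@95 #1:7@97]
After op 4 cancel(order #1): fills=none; bids=[-] asks=[#3:10@95]
After op 5 [order #4] limit_buy(price=103, qty=1): fills=#4x#3:1@95; bids=[-] asks=[#3:9@95]
After op 6 cancel(order #1): fills=none; bids=[-] asks=[#3:9@95]
After op 7 [order #5] limit_sell(price=100, qty=8): fills=none; bids=[-] asks=[#3:9@95 #5:8@100]
After op 8 cancel(order #3): fills=none; bids=[-] asks=[#5:8@100]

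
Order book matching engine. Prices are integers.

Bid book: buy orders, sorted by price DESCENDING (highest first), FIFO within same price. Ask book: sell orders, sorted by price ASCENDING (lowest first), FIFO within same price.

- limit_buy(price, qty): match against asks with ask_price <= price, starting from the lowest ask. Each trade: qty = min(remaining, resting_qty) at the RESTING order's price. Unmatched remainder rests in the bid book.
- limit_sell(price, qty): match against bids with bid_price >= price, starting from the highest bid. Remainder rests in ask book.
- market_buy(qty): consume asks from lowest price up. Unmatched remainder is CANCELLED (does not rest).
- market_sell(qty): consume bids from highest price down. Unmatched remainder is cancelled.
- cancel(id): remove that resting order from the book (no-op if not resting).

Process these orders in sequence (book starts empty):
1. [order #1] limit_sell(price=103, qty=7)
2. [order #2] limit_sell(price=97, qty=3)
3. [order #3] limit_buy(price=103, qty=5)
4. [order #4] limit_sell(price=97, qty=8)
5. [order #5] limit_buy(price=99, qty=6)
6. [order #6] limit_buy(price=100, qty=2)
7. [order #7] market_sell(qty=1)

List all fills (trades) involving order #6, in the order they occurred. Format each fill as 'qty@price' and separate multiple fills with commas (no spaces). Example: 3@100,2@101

After op 1 [order #1] limit_sell(price=103, qty=7): fills=none; bids=[-] asks=[#1:7@103]
After op 2 [order #2] limit_sell(price=97, qty=3): fills=none; bids=[-] asks=[#2:3@97 #1:7@103]
After op 3 [order #3] limit_buy(price=103, qty=5): fills=#3x#2:3@97 #3x#1:2@103; bids=[-] asks=[#1:5@103]
After op 4 [order #4] limit_sell(price=97, qty=8): fills=none; bids=[-] asks=[#4:8@97 #1:5@103]
After op 5 [order #5] limit_buy(price=99, qty=6): fills=#5x#4:6@97; bids=[-] asks=[#4:2@97 #1:5@103]
After op 6 [order #6] limit_buy(price=100, qty=2): fills=#6x#4:2@97; bids=[-] asks=[#1:5@103]
After op 7 [order #7] market_sell(qty=1): fills=none; bids=[-] asks=[#1:5@103]

Answer: 2@97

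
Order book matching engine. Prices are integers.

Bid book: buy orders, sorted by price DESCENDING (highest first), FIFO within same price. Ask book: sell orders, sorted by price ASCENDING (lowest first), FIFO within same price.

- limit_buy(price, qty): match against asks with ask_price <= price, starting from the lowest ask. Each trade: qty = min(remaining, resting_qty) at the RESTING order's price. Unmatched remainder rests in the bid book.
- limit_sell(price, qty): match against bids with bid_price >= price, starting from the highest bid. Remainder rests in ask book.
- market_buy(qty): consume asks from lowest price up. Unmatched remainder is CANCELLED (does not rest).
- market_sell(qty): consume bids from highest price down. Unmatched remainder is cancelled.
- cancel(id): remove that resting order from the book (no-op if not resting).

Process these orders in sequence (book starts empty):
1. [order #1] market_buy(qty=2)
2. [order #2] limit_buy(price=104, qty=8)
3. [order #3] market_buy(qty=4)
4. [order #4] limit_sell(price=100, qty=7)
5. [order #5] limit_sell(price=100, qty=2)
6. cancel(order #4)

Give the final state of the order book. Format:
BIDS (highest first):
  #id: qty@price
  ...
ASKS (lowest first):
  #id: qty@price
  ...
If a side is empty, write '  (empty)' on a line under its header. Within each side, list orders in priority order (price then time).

After op 1 [order #1] market_buy(qty=2): fills=none; bids=[-] asks=[-]
After op 2 [order #2] limit_buy(price=104, qty=8): fills=none; bids=[#2:8@104] asks=[-]
After op 3 [order #3] market_buy(qty=4): fills=none; bids=[#2:8@104] asks=[-]
After op 4 [order #4] limit_sell(price=100, qty=7): fills=#2x#4:7@104; bids=[#2:1@104] asks=[-]
After op 5 [order #5] limit_sell(price=100, qty=2): fills=#2x#5:1@104; bids=[-] asks=[#5:1@100]
After op 6 cancel(order #4): fills=none; bids=[-] asks=[#5:1@100]

Answer: BIDS (highest first):
  (empty)
ASKS (lowest first):
  #5: 1@100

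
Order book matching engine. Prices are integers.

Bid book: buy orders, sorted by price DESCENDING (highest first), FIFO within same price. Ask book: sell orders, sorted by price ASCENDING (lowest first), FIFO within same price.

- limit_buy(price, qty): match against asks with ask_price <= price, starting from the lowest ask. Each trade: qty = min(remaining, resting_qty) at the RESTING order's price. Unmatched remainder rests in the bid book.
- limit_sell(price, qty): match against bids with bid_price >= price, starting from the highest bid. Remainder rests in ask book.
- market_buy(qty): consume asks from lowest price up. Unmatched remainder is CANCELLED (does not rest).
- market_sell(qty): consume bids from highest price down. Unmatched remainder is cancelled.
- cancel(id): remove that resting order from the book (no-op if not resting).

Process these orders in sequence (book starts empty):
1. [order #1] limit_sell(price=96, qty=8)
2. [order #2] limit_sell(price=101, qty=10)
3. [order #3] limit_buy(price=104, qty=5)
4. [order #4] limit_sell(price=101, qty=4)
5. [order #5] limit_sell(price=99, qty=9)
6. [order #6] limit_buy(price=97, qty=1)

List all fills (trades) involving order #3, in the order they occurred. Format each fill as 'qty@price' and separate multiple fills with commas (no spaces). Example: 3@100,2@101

After op 1 [order #1] limit_sell(price=96, qty=8): fills=none; bids=[-] asks=[#1:8@96]
After op 2 [order #2] limit_sell(price=101, qty=10): fills=none; bids=[-] asks=[#1:8@96 #2:10@101]
After op 3 [order #3] limit_buy(price=104, qty=5): fills=#3x#1:5@96; bids=[-] asks=[#1:3@96 #2:10@101]
After op 4 [order #4] limit_sell(price=101, qty=4): fills=none; bids=[-] asks=[#1:3@96 #2:10@101 #4:4@101]
After op 5 [order #5] limit_sell(price=99, qty=9): fills=none; bids=[-] asks=[#1:3@96 #5:9@99 #2:10@101 #4:4@101]
After op 6 [order #6] limit_buy(price=97, qty=1): fills=#6x#1:1@96; bids=[-] asks=[#1:2@96 #5:9@99 #2:10@101 #4:4@101]

Answer: 5@96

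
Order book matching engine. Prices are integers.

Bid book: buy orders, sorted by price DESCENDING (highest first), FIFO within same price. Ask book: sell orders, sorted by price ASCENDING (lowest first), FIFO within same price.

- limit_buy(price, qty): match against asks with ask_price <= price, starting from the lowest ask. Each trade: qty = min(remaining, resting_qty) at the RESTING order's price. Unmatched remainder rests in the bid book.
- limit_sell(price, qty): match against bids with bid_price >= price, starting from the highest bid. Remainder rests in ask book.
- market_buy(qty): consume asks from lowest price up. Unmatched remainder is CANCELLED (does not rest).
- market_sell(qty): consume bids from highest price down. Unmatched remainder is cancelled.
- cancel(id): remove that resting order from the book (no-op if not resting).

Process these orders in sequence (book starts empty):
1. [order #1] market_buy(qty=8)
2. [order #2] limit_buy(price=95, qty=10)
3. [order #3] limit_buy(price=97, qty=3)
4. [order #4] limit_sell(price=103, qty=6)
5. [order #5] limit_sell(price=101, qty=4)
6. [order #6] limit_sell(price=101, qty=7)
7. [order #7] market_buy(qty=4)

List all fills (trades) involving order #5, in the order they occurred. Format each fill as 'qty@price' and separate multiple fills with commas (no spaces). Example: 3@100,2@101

Answer: 4@101

Derivation:
After op 1 [order #1] market_buy(qty=8): fills=none; bids=[-] asks=[-]
After op 2 [order #2] limit_buy(price=95, qty=10): fills=none; bids=[#2:10@95] asks=[-]
After op 3 [order #3] limit_buy(price=97, qty=3): fills=none; bids=[#3:3@97 #2:10@95] asks=[-]
After op 4 [order #4] limit_sell(price=103, qty=6): fills=none; bids=[#3:3@97 #2:10@95] asks=[#4:6@103]
After op 5 [order #5] limit_sell(price=101, qty=4): fills=none; bids=[#3:3@97 #2:10@95] asks=[#5:4@101 #4:6@103]
After op 6 [order #6] limit_sell(price=101, qty=7): fills=none; bids=[#3:3@97 #2:10@95] asks=[#5:4@101 #6:7@101 #4:6@103]
After op 7 [order #7] market_buy(qty=4): fills=#7x#5:4@101; bids=[#3:3@97 #2:10@95] asks=[#6:7@101 #4:6@103]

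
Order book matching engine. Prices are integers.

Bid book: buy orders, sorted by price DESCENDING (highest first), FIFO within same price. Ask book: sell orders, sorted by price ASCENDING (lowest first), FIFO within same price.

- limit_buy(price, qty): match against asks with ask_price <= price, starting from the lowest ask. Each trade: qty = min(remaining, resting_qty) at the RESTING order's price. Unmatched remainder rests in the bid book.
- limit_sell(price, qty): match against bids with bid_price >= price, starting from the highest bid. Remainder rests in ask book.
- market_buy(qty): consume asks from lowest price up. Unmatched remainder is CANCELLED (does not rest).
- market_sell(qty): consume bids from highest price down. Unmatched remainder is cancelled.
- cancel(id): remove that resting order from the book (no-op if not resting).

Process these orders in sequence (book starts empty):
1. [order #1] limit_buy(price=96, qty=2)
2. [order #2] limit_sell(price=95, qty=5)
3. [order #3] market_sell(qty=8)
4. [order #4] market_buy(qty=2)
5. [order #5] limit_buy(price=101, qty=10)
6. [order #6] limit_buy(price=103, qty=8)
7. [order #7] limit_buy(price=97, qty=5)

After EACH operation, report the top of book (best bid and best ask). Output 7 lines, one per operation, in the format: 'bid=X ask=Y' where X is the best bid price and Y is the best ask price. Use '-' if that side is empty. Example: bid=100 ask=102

After op 1 [order #1] limit_buy(price=96, qty=2): fills=none; bids=[#1:2@96] asks=[-]
After op 2 [order #2] limit_sell(price=95, qty=5): fills=#1x#2:2@96; bids=[-] asks=[#2:3@95]
After op 3 [order #3] market_sell(qty=8): fills=none; bids=[-] asks=[#2:3@95]
After op 4 [order #4] market_buy(qty=2): fills=#4x#2:2@95; bids=[-] asks=[#2:1@95]
After op 5 [order #5] limit_buy(price=101, qty=10): fills=#5x#2:1@95; bids=[#5:9@101] asks=[-]
After op 6 [order #6] limit_buy(price=103, qty=8): fills=none; bids=[#6:8@103 #5:9@101] asks=[-]
After op 7 [order #7] limit_buy(price=97, qty=5): fills=none; bids=[#6:8@103 #5:9@101 #7:5@97] asks=[-]

Answer: bid=96 ask=-
bid=- ask=95
bid=- ask=95
bid=- ask=95
bid=101 ask=-
bid=103 ask=-
bid=103 ask=-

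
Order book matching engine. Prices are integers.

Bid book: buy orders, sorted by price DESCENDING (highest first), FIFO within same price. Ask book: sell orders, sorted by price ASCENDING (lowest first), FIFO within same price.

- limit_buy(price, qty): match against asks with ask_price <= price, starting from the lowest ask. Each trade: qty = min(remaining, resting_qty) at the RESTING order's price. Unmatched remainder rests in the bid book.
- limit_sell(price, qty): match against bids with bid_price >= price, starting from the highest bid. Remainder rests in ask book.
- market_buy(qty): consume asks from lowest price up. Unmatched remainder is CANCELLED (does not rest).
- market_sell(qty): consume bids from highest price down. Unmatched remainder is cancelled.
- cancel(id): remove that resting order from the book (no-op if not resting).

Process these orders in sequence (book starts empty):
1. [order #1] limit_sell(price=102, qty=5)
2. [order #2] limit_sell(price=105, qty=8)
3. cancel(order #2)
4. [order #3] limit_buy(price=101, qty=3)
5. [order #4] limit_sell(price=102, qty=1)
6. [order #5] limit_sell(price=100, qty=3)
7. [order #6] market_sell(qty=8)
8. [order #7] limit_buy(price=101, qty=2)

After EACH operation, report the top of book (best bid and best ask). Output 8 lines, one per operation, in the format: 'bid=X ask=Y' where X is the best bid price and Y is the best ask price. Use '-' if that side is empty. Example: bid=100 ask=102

Answer: bid=- ask=102
bid=- ask=102
bid=- ask=102
bid=101 ask=102
bid=101 ask=102
bid=- ask=102
bid=- ask=102
bid=101 ask=102

Derivation:
After op 1 [order #1] limit_sell(price=102, qty=5): fills=none; bids=[-] asks=[#1:5@102]
After op 2 [order #2] limit_sell(price=105, qty=8): fills=none; bids=[-] asks=[#1:5@102 #2:8@105]
After op 3 cancel(order #2): fills=none; bids=[-] asks=[#1:5@102]
After op 4 [order #3] limit_buy(price=101, qty=3): fills=none; bids=[#3:3@101] asks=[#1:5@102]
After op 5 [order #4] limit_sell(price=102, qty=1): fills=none; bids=[#3:3@101] asks=[#1:5@102 #4:1@102]
After op 6 [order #5] limit_sell(price=100, qty=3): fills=#3x#5:3@101; bids=[-] asks=[#1:5@102 #4:1@102]
After op 7 [order #6] market_sell(qty=8): fills=none; bids=[-] asks=[#1:5@102 #4:1@102]
After op 8 [order #7] limit_buy(price=101, qty=2): fills=none; bids=[#7:2@101] asks=[#1:5@102 #4:1@102]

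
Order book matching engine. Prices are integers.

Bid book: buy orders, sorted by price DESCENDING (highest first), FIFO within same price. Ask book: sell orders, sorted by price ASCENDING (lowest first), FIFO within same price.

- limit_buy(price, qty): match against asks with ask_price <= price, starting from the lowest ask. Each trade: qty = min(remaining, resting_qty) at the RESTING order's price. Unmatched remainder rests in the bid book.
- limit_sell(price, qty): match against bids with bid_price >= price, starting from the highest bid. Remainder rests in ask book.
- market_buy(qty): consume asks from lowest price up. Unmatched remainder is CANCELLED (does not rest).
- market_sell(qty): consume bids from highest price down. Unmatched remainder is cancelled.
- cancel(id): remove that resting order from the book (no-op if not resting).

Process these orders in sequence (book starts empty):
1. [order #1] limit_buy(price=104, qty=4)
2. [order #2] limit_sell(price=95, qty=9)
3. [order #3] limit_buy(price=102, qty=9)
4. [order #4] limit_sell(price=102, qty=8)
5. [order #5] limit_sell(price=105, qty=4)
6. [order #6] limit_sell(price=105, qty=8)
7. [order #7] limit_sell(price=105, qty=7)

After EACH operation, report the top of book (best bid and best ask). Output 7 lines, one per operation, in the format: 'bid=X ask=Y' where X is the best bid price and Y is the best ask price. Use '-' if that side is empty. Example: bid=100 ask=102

Answer: bid=104 ask=-
bid=- ask=95
bid=102 ask=-
bid=- ask=102
bid=- ask=102
bid=- ask=102
bid=- ask=102

Derivation:
After op 1 [order #1] limit_buy(price=104, qty=4): fills=none; bids=[#1:4@104] asks=[-]
After op 2 [order #2] limit_sell(price=95, qty=9): fills=#1x#2:4@104; bids=[-] asks=[#2:5@95]
After op 3 [order #3] limit_buy(price=102, qty=9): fills=#3x#2:5@95; bids=[#3:4@102] asks=[-]
After op 4 [order #4] limit_sell(price=102, qty=8): fills=#3x#4:4@102; bids=[-] asks=[#4:4@102]
After op 5 [order #5] limit_sell(price=105, qty=4): fills=none; bids=[-] asks=[#4:4@102 #5:4@105]
After op 6 [order #6] limit_sell(price=105, qty=8): fills=none; bids=[-] asks=[#4:4@102 #5:4@105 #6:8@105]
After op 7 [order #7] limit_sell(price=105, qty=7): fills=none; bids=[-] asks=[#4:4@102 #5:4@105 #6:8@105 #7:7@105]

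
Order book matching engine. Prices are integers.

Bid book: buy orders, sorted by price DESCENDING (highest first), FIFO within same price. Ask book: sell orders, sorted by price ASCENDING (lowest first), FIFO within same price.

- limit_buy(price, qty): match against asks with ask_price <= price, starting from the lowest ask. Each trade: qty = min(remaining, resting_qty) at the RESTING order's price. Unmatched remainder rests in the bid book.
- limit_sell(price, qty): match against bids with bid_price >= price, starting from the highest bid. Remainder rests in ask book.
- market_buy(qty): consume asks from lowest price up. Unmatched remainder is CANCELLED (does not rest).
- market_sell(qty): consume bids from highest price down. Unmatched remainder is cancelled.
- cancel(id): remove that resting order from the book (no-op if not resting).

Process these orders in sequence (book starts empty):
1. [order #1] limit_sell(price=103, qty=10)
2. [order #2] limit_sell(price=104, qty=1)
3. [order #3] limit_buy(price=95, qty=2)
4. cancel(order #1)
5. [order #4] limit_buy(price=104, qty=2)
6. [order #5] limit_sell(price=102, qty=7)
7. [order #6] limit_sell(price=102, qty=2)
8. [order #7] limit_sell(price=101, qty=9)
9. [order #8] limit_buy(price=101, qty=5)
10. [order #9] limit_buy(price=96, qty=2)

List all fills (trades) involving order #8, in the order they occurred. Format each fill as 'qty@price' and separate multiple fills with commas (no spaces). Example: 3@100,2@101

After op 1 [order #1] limit_sell(price=103, qty=10): fills=none; bids=[-] asks=[#1:10@103]
After op 2 [order #2] limit_sell(price=104, qty=1): fills=none; bids=[-] asks=[#1:10@103 #2:1@104]
After op 3 [order #3] limit_buy(price=95, qty=2): fills=none; bids=[#3:2@95] asks=[#1:10@103 #2:1@104]
After op 4 cancel(order #1): fills=none; bids=[#3:2@95] asks=[#2:1@104]
After op 5 [order #4] limit_buy(price=104, qty=2): fills=#4x#2:1@104; bids=[#4:1@104 #3:2@95] asks=[-]
After op 6 [order #5] limit_sell(price=102, qty=7): fills=#4x#5:1@104; bids=[#3:2@95] asks=[#5:6@102]
After op 7 [order #6] limit_sell(price=102, qty=2): fills=none; bids=[#3:2@95] asks=[#5:6@102 #6:2@102]
After op 8 [order #7] limit_sell(price=101, qty=9): fills=none; bids=[#3:2@95] asks=[#7:9@101 #5:6@102 #6:2@102]
After op 9 [order #8] limit_buy(price=101, qty=5): fills=#8x#7:5@101; bids=[#3:2@95] asks=[#7:4@101 #5:6@102 #6:2@102]
After op 10 [order #9] limit_buy(price=96, qty=2): fills=none; bids=[#9:2@96 #3:2@95] asks=[#7:4@101 #5:6@102 #6:2@102]

Answer: 5@101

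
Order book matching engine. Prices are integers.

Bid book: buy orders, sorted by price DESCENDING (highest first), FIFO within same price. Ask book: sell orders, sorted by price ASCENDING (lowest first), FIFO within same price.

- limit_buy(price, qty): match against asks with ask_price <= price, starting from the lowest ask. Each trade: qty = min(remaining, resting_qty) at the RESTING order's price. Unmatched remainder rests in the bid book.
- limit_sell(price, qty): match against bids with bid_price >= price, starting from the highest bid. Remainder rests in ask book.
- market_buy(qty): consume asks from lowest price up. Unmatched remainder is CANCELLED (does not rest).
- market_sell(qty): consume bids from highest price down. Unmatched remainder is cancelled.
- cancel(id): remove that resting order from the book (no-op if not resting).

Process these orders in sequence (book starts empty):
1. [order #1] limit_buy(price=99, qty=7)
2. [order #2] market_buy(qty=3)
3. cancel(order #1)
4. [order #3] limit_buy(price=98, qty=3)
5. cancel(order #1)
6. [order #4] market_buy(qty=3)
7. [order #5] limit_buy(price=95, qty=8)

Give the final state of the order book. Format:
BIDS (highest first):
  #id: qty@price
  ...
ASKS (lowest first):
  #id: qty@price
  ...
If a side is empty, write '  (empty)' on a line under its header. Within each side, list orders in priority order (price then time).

Answer: BIDS (highest first):
  #3: 3@98
  #5: 8@95
ASKS (lowest first):
  (empty)

Derivation:
After op 1 [order #1] limit_buy(price=99, qty=7): fills=none; bids=[#1:7@99] asks=[-]
After op 2 [order #2] market_buy(qty=3): fills=none; bids=[#1:7@99] asks=[-]
After op 3 cancel(order #1): fills=none; bids=[-] asks=[-]
After op 4 [order #3] limit_buy(price=98, qty=3): fills=none; bids=[#3:3@98] asks=[-]
After op 5 cancel(order #1): fills=none; bids=[#3:3@98] asks=[-]
After op 6 [order #4] market_buy(qty=3): fills=none; bids=[#3:3@98] asks=[-]
After op 7 [order #5] limit_buy(price=95, qty=8): fills=none; bids=[#3:3@98 #5:8@95] asks=[-]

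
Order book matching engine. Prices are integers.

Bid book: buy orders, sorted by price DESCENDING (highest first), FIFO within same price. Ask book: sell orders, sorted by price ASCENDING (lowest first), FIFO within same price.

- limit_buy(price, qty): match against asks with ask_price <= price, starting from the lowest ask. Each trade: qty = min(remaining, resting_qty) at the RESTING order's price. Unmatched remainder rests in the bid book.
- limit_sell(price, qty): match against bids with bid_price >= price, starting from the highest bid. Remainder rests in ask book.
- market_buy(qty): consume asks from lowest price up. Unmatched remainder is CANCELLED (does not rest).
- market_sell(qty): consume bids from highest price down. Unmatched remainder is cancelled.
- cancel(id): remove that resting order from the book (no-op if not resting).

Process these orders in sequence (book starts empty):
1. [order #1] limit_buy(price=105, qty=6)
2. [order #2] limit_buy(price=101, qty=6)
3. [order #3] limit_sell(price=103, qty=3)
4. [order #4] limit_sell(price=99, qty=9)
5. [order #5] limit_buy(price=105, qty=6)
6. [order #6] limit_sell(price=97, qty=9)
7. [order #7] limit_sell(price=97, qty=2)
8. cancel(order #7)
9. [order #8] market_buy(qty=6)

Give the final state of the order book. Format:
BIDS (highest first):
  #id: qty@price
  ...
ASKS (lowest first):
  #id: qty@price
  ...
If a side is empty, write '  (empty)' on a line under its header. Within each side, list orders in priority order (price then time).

After op 1 [order #1] limit_buy(price=105, qty=6): fills=none; bids=[#1:6@105] asks=[-]
After op 2 [order #2] limit_buy(price=101, qty=6): fills=none; bids=[#1:6@105 #2:6@101] asks=[-]
After op 3 [order #3] limit_sell(price=103, qty=3): fills=#1x#3:3@105; bids=[#1:3@105 #2:6@101] asks=[-]
After op 4 [order #4] limit_sell(price=99, qty=9): fills=#1x#4:3@105 #2x#4:6@101; bids=[-] asks=[-]
After op 5 [order #5] limit_buy(price=105, qty=6): fills=none; bids=[#5:6@105] asks=[-]
After op 6 [order #6] limit_sell(price=97, qty=9): fills=#5x#6:6@105; bids=[-] asks=[#6:3@97]
After op 7 [order #7] limit_sell(price=97, qty=2): fills=none; bids=[-] asks=[#6:3@97 #7:2@97]
After op 8 cancel(order #7): fills=none; bids=[-] asks=[#6:3@97]
After op 9 [order #8] market_buy(qty=6): fills=#8x#6:3@97; bids=[-] asks=[-]

Answer: BIDS (highest first):
  (empty)
ASKS (lowest first):
  (empty)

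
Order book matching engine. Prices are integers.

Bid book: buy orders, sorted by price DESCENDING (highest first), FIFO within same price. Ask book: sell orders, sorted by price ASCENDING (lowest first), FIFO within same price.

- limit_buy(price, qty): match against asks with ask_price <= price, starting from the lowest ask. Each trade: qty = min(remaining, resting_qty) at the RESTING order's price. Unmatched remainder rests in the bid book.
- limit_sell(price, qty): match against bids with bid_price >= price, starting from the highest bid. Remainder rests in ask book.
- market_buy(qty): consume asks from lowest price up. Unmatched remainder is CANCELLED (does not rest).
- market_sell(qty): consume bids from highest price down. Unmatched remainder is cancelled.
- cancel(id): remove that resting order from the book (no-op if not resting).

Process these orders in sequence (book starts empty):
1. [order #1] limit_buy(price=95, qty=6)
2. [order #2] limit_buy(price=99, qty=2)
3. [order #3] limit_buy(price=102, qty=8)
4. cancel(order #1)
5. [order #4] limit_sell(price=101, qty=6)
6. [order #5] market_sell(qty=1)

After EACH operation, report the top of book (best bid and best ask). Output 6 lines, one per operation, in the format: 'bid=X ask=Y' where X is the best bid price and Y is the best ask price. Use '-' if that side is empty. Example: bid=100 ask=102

Answer: bid=95 ask=-
bid=99 ask=-
bid=102 ask=-
bid=102 ask=-
bid=102 ask=-
bid=102 ask=-

Derivation:
After op 1 [order #1] limit_buy(price=95, qty=6): fills=none; bids=[#1:6@95] asks=[-]
After op 2 [order #2] limit_buy(price=99, qty=2): fills=none; bids=[#2:2@99 #1:6@95] asks=[-]
After op 3 [order #3] limit_buy(price=102, qty=8): fills=none; bids=[#3:8@102 #2:2@99 #1:6@95] asks=[-]
After op 4 cancel(order #1): fills=none; bids=[#3:8@102 #2:2@99] asks=[-]
After op 5 [order #4] limit_sell(price=101, qty=6): fills=#3x#4:6@102; bids=[#3:2@102 #2:2@99] asks=[-]
After op 6 [order #5] market_sell(qty=1): fills=#3x#5:1@102; bids=[#3:1@102 #2:2@99] asks=[-]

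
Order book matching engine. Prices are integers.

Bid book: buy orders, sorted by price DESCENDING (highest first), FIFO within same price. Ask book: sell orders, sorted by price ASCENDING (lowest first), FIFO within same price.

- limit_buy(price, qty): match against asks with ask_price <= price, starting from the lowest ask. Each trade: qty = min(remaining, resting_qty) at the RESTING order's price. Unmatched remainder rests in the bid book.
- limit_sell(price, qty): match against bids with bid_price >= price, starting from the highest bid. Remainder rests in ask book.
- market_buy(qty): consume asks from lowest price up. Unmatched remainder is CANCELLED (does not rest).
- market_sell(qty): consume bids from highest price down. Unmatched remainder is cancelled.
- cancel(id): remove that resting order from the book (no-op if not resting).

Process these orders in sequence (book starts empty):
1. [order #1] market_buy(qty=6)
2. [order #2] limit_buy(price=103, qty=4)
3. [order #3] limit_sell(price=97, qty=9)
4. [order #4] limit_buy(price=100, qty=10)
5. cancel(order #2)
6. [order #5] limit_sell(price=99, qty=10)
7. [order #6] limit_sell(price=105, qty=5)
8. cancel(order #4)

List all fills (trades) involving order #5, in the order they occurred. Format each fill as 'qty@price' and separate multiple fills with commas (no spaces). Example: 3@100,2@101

After op 1 [order #1] market_buy(qty=6): fills=none; bids=[-] asks=[-]
After op 2 [order #2] limit_buy(price=103, qty=4): fills=none; bids=[#2:4@103] asks=[-]
After op 3 [order #3] limit_sell(price=97, qty=9): fills=#2x#3:4@103; bids=[-] asks=[#3:5@97]
After op 4 [order #4] limit_buy(price=100, qty=10): fills=#4x#3:5@97; bids=[#4:5@100] asks=[-]
After op 5 cancel(order #2): fills=none; bids=[#4:5@100] asks=[-]
After op 6 [order #5] limit_sell(price=99, qty=10): fills=#4x#5:5@100; bids=[-] asks=[#5:5@99]
After op 7 [order #6] limit_sell(price=105, qty=5): fills=none; bids=[-] asks=[#5:5@99 #6:5@105]
After op 8 cancel(order #4): fills=none; bids=[-] asks=[#5:5@99 #6:5@105]

Answer: 5@100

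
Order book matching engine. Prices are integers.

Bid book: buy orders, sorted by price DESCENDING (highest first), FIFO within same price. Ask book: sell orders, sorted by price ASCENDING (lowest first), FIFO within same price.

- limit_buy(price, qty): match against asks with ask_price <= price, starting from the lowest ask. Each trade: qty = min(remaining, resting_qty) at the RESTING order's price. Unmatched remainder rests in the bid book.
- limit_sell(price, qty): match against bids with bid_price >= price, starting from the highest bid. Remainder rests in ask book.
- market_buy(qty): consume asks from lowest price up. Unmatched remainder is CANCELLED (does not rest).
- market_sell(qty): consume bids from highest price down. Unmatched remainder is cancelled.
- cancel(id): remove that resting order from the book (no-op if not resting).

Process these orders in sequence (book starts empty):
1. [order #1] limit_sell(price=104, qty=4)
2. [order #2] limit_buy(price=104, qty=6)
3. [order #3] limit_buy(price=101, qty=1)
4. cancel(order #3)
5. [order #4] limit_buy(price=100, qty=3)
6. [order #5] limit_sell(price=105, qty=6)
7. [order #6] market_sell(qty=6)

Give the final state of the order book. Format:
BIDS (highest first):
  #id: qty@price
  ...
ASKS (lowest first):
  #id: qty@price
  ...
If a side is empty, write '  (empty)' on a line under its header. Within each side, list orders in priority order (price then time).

After op 1 [order #1] limit_sell(price=104, qty=4): fills=none; bids=[-] asks=[#1:4@104]
After op 2 [order #2] limit_buy(price=104, qty=6): fills=#2x#1:4@104; bids=[#2:2@104] asks=[-]
After op 3 [order #3] limit_buy(price=101, qty=1): fills=none; bids=[#2:2@104 #3:1@101] asks=[-]
After op 4 cancel(order #3): fills=none; bids=[#2:2@104] asks=[-]
After op 5 [order #4] limit_buy(price=100, qty=3): fills=none; bids=[#2:2@104 #4:3@100] asks=[-]
After op 6 [order #5] limit_sell(price=105, qty=6): fills=none; bids=[#2:2@104 #4:3@100] asks=[#5:6@105]
After op 7 [order #6] market_sell(qty=6): fills=#2x#6:2@104 #4x#6:3@100; bids=[-] asks=[#5:6@105]

Answer: BIDS (highest first):
  (empty)
ASKS (lowest first):
  #5: 6@105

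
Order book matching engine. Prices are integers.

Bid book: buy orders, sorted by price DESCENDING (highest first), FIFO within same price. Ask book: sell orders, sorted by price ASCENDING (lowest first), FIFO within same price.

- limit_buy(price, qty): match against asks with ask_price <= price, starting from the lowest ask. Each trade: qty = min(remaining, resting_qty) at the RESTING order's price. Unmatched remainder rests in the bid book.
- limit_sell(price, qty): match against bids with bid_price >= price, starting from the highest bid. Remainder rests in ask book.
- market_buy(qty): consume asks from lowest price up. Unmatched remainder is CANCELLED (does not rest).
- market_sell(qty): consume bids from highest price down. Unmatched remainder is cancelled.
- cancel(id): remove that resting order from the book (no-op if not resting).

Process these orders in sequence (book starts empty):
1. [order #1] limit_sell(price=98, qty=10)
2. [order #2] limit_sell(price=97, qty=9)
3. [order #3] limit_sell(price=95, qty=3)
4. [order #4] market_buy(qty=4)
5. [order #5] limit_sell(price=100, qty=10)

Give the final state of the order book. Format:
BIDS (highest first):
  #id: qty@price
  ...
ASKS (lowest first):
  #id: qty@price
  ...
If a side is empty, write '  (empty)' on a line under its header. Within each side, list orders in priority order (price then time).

After op 1 [order #1] limit_sell(price=98, qty=10): fills=none; bids=[-] asks=[#1:10@98]
After op 2 [order #2] limit_sell(price=97, qty=9): fills=none; bids=[-] asks=[#2:9@97 #1:10@98]
After op 3 [order #3] limit_sell(price=95, qty=3): fills=none; bids=[-] asks=[#3:3@95 #2:9@97 #1:10@98]
After op 4 [order #4] market_buy(qty=4): fills=#4x#3:3@95 #4x#2:1@97; bids=[-] asks=[#2:8@97 #1:10@98]
After op 5 [order #5] limit_sell(price=100, qty=10): fills=none; bids=[-] asks=[#2:8@97 #1:10@98 #5:10@100]

Answer: BIDS (highest first):
  (empty)
ASKS (lowest first):
  #2: 8@97
  #1: 10@98
  #5: 10@100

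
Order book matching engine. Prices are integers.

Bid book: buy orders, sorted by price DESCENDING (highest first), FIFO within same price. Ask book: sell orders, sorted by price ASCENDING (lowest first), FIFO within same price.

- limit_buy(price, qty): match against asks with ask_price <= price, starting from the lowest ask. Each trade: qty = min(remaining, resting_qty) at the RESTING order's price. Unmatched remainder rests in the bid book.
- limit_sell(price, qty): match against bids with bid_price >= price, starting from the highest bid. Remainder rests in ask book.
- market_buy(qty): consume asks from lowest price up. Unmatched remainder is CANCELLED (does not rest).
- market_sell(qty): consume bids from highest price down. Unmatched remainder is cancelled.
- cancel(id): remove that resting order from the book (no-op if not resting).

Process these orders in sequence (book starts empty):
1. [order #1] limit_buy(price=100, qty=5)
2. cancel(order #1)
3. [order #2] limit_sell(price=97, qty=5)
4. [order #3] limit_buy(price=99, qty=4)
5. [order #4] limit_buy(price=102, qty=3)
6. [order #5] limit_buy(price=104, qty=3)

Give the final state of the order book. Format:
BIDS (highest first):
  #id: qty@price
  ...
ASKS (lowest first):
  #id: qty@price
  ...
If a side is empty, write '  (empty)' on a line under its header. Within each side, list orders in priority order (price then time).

Answer: BIDS (highest first):
  #5: 3@104
  #4: 2@102
ASKS (lowest first):
  (empty)

Derivation:
After op 1 [order #1] limit_buy(price=100, qty=5): fills=none; bids=[#1:5@100] asks=[-]
After op 2 cancel(order #1): fills=none; bids=[-] asks=[-]
After op 3 [order #2] limit_sell(price=97, qty=5): fills=none; bids=[-] asks=[#2:5@97]
After op 4 [order #3] limit_buy(price=99, qty=4): fills=#3x#2:4@97; bids=[-] asks=[#2:1@97]
After op 5 [order #4] limit_buy(price=102, qty=3): fills=#4x#2:1@97; bids=[#4:2@102] asks=[-]
After op 6 [order #5] limit_buy(price=104, qty=3): fills=none; bids=[#5:3@104 #4:2@102] asks=[-]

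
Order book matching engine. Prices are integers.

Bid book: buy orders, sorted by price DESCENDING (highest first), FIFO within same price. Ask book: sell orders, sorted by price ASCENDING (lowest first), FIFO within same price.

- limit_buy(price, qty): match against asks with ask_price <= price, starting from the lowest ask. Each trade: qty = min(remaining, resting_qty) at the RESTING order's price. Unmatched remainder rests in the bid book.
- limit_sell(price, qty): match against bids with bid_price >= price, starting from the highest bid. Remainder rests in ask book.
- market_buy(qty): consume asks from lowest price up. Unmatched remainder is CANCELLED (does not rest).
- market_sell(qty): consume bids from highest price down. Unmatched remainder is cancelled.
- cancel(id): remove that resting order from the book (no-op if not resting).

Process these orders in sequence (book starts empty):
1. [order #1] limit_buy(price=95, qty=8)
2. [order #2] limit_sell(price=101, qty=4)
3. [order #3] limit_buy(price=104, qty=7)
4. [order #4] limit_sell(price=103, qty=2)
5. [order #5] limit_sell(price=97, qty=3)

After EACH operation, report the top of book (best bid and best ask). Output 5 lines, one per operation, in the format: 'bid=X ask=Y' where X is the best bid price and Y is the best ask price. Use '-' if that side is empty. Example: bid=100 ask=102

Answer: bid=95 ask=-
bid=95 ask=101
bid=104 ask=-
bid=104 ask=-
bid=95 ask=97

Derivation:
After op 1 [order #1] limit_buy(price=95, qty=8): fills=none; bids=[#1:8@95] asks=[-]
After op 2 [order #2] limit_sell(price=101, qty=4): fills=none; bids=[#1:8@95] asks=[#2:4@101]
After op 3 [order #3] limit_buy(price=104, qty=7): fills=#3x#2:4@101; bids=[#3:3@104 #1:8@95] asks=[-]
After op 4 [order #4] limit_sell(price=103, qty=2): fills=#3x#4:2@104; bids=[#3:1@104 #1:8@95] asks=[-]
After op 5 [order #5] limit_sell(price=97, qty=3): fills=#3x#5:1@104; bids=[#1:8@95] asks=[#5:2@97]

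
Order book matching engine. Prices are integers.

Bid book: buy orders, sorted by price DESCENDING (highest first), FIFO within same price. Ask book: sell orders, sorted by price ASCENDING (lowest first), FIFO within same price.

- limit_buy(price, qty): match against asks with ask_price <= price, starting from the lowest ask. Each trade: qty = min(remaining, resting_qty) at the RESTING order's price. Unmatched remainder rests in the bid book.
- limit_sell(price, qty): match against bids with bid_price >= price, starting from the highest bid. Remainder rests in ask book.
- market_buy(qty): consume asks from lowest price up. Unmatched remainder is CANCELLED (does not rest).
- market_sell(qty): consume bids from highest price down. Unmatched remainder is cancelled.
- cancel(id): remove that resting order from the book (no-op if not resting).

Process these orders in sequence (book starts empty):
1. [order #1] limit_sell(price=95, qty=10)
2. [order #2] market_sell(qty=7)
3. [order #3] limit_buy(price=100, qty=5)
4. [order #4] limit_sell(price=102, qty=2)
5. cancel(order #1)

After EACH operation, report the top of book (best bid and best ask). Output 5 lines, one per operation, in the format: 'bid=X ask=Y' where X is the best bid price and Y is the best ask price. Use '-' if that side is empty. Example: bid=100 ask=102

After op 1 [order #1] limit_sell(price=95, qty=10): fills=none; bids=[-] asks=[#1:10@95]
After op 2 [order #2] market_sell(qty=7): fills=none; bids=[-] asks=[#1:10@95]
After op 3 [order #3] limit_buy(price=100, qty=5): fills=#3x#1:5@95; bids=[-] asks=[#1:5@95]
After op 4 [order #4] limit_sell(price=102, qty=2): fills=none; bids=[-] asks=[#1:5@95 #4:2@102]
After op 5 cancel(order #1): fills=none; bids=[-] asks=[#4:2@102]

Answer: bid=- ask=95
bid=- ask=95
bid=- ask=95
bid=- ask=95
bid=- ask=102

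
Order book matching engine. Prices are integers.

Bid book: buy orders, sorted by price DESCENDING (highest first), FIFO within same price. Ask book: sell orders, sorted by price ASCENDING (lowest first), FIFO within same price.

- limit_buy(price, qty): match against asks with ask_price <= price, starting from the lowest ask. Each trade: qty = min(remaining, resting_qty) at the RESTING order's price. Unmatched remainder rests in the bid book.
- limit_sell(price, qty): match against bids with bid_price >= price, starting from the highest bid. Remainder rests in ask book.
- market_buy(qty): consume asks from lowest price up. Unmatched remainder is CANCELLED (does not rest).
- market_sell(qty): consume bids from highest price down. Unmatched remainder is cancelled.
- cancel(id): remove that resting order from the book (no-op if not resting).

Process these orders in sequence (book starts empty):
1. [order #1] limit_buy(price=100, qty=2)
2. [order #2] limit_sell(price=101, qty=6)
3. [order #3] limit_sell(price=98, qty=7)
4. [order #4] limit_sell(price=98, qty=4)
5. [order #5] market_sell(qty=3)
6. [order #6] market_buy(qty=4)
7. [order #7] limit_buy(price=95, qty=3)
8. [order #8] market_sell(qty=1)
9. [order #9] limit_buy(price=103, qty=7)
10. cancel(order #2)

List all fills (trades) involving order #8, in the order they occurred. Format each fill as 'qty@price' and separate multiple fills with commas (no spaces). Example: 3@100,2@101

Answer: 1@95

Derivation:
After op 1 [order #1] limit_buy(price=100, qty=2): fills=none; bids=[#1:2@100] asks=[-]
After op 2 [order #2] limit_sell(price=101, qty=6): fills=none; bids=[#1:2@100] asks=[#2:6@101]
After op 3 [order #3] limit_sell(price=98, qty=7): fills=#1x#3:2@100; bids=[-] asks=[#3:5@98 #2:6@101]
After op 4 [order #4] limit_sell(price=98, qty=4): fills=none; bids=[-] asks=[#3:5@98 #4:4@98 #2:6@101]
After op 5 [order #5] market_sell(qty=3): fills=none; bids=[-] asks=[#3:5@98 #4:4@98 #2:6@101]
After op 6 [order #6] market_buy(qty=4): fills=#6x#3:4@98; bids=[-] asks=[#3:1@98 #4:4@98 #2:6@101]
After op 7 [order #7] limit_buy(price=95, qty=3): fills=none; bids=[#7:3@95] asks=[#3:1@98 #4:4@98 #2:6@101]
After op 8 [order #8] market_sell(qty=1): fills=#7x#8:1@95; bids=[#7:2@95] asks=[#3:1@98 #4:4@98 #2:6@101]
After op 9 [order #9] limit_buy(price=103, qty=7): fills=#9x#3:1@98 #9x#4:4@98 #9x#2:2@101; bids=[#7:2@95] asks=[#2:4@101]
After op 10 cancel(order #2): fills=none; bids=[#7:2@95] asks=[-]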